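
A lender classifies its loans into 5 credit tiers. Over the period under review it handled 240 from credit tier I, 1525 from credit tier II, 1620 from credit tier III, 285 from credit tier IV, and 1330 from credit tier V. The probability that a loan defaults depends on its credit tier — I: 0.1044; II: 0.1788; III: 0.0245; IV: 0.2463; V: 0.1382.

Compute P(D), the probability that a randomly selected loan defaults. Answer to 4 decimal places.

Total: 240 + 1525 + 1620 + 285 + 1330 = 5000.
P(I) = 240/5000 = 0.048. P(II) = 1525/5000 = 0.305. P(III) = 1620/5000 = 0.324. P(IV) = 285/5000 = 0.057. P(V) = 1330/5000 = 0.266.
P(D) = P(D|I)·P(I) + P(D|II)·P(II) + P(D|III)·P(III) + P(D|IV)·P(IV) + P(D|V)·P(V)
      = 0.1044·0.048 + 0.1788·0.305 + 0.0245·0.324 + 0.2463·0.057 + 0.1382·0.266
      = 0.0050112 + 0.054534 + 0.007938 + 0.0140391 + 0.0367612 = 0.1182835

P(D) ≈ 0.1183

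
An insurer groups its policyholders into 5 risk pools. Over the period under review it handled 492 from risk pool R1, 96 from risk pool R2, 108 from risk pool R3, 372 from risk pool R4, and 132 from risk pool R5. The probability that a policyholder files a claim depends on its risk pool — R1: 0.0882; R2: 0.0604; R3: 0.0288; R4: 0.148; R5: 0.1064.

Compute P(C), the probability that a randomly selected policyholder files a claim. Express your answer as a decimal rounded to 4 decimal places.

P(C) ≈ 0.1012

Total: 492 + 96 + 108 + 372 + 132 = 1200.
P(R1) = 492/1200 = 0.41. P(R2) = 96/1200 = 0.08. P(R3) = 108/1200 = 0.09. P(R4) = 372/1200 = 0.31. P(R5) = 132/1200 = 0.11.
P(C) = P(C|R1)·P(R1) + P(C|R2)·P(R2) + P(C|R3)·P(R3) + P(C|R4)·P(R4) + P(C|R5)·P(R5)
      = 0.0882·0.41 + 0.0604·0.08 + 0.0288·0.09 + 0.148·0.31 + 0.1064·0.11
      = 0.036162 + 0.004832 + 0.002592 + 0.04588 + 0.011704 = 0.10117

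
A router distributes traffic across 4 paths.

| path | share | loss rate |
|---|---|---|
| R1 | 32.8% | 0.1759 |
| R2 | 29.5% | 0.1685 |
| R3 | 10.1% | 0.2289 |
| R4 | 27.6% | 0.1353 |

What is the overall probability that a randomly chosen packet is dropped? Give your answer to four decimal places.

P(L) ≈ 0.1679

By the law of total probability,
P(L) = P(L|R1)·P(R1) + P(L|R2)·P(R2) + P(L|R3)·P(R3) + P(L|R4)·P(R4)
      = 0.1759·0.328 + 0.1685·0.295 + 0.2289·0.101 + 0.1353·0.276
      = 0.0576952 + 0.0497075 + 0.0231189 + 0.0373428 = 0.1678644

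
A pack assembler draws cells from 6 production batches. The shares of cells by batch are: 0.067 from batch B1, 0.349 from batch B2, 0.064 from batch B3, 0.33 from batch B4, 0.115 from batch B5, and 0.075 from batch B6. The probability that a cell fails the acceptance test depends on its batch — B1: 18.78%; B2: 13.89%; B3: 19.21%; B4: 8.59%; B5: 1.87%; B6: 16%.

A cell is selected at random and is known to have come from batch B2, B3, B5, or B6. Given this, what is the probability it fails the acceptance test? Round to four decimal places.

Let S = {B2, B3, B5, B6}.
P(S) = 0.349 + 0.064 + 0.115 + 0.075 = 0.603.
P(F ∩ S) = 0.1389·0.349 + 0.1921·0.064 + 0.0187·0.115 + 0.16·0.075 = 0.0484761 + 0.0122944 + 0.0021505 + 0.012 = 0.074921.
P(F | S) = 0.074921 / 0.603 = 0.124247…

P(F|S) ≈ 0.1242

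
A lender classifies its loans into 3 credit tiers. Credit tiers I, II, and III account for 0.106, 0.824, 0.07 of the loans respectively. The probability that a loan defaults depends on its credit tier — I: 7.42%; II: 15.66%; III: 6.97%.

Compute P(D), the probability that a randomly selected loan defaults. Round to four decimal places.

0.1418

Using total probability over the partition,
P(D) = P(D|I)·P(I) + P(D|II)·P(II) + P(D|III)·P(III)
      = 0.0742·0.106 + 0.1566·0.824 + 0.0697·0.07
      = 0.0078652 + 0.1290384 + 0.004879 = 0.1417826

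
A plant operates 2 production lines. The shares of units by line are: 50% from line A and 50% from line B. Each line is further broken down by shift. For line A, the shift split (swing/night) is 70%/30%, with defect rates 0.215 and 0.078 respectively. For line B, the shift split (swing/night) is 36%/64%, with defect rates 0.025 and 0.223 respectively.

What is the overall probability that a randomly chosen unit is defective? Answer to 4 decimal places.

0.1628

P(D|A) = 0.7·0.215 + 0.3·0.078 = 0.1505 + 0.0234 = 0.1739
P(D|B) = 0.36·0.025 + 0.64·0.223 = 0.009 + 0.14272 = 0.15172
Then overall,
P(D) = 0.5·0.1739 + 0.5·0.15172
      = 0.08695 + 0.07586 = 0.16281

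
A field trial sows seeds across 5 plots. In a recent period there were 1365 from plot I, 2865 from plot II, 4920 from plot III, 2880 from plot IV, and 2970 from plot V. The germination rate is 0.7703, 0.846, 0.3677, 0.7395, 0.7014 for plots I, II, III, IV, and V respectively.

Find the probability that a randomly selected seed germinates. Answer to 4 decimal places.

Total: 1365 + 2865 + 4920 + 2880 + 2970 = 15000.
P(I) = 1365/15000 = 0.091. P(II) = 2865/15000 = 0.191. P(III) = 4920/15000 = 0.328. P(IV) = 2880/15000 = 0.192. P(V) = 2970/15000 = 0.198.
By the law of total probability,
P(G) = P(G|I)·P(I) + P(G|II)·P(II) + P(G|III)·P(III) + P(G|IV)·P(IV) + P(G|V)·P(V)
      = 0.7703·0.091 + 0.846·0.191 + 0.3677·0.328 + 0.7395·0.192 + 0.7014·0.198
      = 0.0700973 + 0.161586 + 0.1206056 + 0.141984 + 0.1388772 = 0.6331501

P(G) ≈ 0.6332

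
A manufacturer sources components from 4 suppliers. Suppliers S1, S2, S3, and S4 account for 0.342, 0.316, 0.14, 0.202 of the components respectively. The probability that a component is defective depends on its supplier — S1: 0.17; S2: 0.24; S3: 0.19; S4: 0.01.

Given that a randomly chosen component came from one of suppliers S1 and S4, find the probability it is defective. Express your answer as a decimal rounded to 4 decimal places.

P(D|S) ≈ 0.1106

Let S = {S1, S4}.
P(S) = 0.342 + 0.202 = 0.544.
P(D ∩ S) = 0.17·0.342 + 0.01·0.202 = 0.05814 + 0.00202 = 0.06016.
P(D | S) = 0.06016 / 0.544 = 0.110588…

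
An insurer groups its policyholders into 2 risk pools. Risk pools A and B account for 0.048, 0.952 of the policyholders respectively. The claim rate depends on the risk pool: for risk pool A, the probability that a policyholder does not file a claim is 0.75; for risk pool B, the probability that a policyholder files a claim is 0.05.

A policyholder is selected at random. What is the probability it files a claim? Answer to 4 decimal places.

P(C|A) = 1 − 0.75 = 0.25.
P(C) = P(C|A)·P(A) + P(C|B)·P(B)
      = 0.25·0.048 + 0.05·0.952
      = 0.012 + 0.0476 = 0.0596

0.0596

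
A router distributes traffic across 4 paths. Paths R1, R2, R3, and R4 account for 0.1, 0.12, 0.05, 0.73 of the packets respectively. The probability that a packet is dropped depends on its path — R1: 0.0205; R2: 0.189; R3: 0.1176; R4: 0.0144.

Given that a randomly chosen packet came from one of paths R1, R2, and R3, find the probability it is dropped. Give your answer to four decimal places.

Let S = {R1, R2, R3}.
P(S) = 0.1 + 0.12 + 0.05 = 0.27.
P(L ∩ S) = 0.0205·0.1 + 0.189·0.12 + 0.1176·0.05 = 0.00205 + 0.02268 + 0.00588 = 0.03061.
P(L | S) = 0.03061 / 0.27 = 0.113370…

P(L|S) ≈ 0.1134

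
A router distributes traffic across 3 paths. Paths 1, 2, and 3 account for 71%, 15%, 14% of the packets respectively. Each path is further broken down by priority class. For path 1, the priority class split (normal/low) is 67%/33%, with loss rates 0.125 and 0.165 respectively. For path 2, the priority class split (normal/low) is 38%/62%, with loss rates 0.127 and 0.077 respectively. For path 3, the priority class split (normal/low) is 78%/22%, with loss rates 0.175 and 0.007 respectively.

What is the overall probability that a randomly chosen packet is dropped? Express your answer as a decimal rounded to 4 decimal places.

0.1318

P(L|1) = 0.67·0.125 + 0.33·0.165 = 0.08375 + 0.05445 = 0.1382
P(L|2) = 0.38·0.127 + 0.62·0.077 = 0.04826 + 0.04774 = 0.096
P(L|3) = 0.78·0.175 + 0.22·0.007 = 0.1365 + 0.00154 = 0.13804
By total probability over the outer partition,
P(L) = 0.71·0.1382 + 0.15·0.096 + 0.14·0.13804
      = 0.098122 + 0.0144 + 0.0193256 = 0.1318476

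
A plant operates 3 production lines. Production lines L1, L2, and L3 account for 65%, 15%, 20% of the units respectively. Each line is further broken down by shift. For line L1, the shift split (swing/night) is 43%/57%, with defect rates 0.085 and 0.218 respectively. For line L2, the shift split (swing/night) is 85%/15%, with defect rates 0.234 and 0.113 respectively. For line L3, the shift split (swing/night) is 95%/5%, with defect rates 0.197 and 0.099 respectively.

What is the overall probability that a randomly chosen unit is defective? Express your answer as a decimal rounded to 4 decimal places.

P(D|L1) = 0.43·0.085 + 0.57·0.218 = 0.03655 + 0.12426 = 0.16081
P(D|L2) = 0.85·0.234 + 0.15·0.113 = 0.1989 + 0.01695 = 0.21585
P(D|L3) = 0.95·0.197 + 0.05·0.099 = 0.18715 + 0.00495 = 0.1921
Then overall,
P(D) = 0.65·0.16081 + 0.15·0.21585 + 0.2·0.1921
      = 0.1045265 + 0.0323775 + 0.03842 = 0.175324

0.1753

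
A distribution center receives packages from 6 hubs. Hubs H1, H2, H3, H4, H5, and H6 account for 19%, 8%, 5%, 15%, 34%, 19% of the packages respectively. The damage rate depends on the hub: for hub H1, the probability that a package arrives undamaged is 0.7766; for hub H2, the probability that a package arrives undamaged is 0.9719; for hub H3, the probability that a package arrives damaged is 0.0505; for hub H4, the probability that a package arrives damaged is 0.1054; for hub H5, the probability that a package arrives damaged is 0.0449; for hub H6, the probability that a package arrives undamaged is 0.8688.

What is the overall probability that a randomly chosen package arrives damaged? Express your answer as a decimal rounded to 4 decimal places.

P(D|H1) = 1 − 0.7766 = 0.2234.
P(D|H2) = 1 − 0.9719 = 0.0281.
P(D|H6) = 1 − 0.8688 = 0.1312.
By the law of total probability,
P(D) = P(D|H1)·P(H1) + P(D|H2)·P(H2) + P(D|H3)·P(H3) + P(D|H4)·P(H4) + P(D|H5)·P(H5) + P(D|H6)·P(H6)
      = 0.2234·0.19 + 0.0281·0.08 + 0.0505·0.05 + 0.1054·0.15 + 0.0449·0.34 + 0.1312·0.19
      = 0.042446 + 0.002248 + 0.002525 + 0.01581 + 0.015266 + 0.024928 = 0.103223

0.1032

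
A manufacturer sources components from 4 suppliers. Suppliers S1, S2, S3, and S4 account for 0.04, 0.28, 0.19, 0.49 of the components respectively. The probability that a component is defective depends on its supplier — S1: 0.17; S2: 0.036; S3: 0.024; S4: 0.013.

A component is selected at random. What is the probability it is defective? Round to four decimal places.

P(D) = P(D|S1)·P(S1) + P(D|S2)·P(S2) + P(D|S3)·P(S3) + P(D|S4)·P(S4)
      = 0.17·0.04 + 0.036·0.28 + 0.024·0.19 + 0.013·0.49
      = 0.0068 + 0.01008 + 0.00456 + 0.00637 = 0.02781

P(D) ≈ 0.0278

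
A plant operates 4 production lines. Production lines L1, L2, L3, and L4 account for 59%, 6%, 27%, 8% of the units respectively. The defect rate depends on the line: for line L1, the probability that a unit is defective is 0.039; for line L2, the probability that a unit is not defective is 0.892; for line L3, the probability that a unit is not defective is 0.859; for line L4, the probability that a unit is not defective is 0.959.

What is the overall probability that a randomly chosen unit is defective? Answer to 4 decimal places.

P(D) ≈ 0.0708

P(D|L2) = 1 − 0.892 = 0.108.
P(D|L3) = 1 − 0.859 = 0.141.
P(D|L4) = 1 − 0.959 = 0.041.
P(D) = P(D|L1)·P(L1) + P(D|L2)·P(L2) + P(D|L3)·P(L3) + P(D|L4)·P(L4)
      = 0.039·0.59 + 0.108·0.06 + 0.141·0.27 + 0.041·0.08
      = 0.02301 + 0.00648 + 0.03807 + 0.00328 = 0.07084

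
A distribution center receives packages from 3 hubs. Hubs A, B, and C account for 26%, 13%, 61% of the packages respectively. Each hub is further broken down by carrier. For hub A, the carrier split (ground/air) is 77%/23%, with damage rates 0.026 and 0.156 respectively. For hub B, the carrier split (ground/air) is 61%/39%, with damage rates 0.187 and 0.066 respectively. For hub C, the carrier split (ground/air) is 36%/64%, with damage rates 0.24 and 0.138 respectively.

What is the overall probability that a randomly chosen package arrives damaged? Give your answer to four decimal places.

P(D|A) = 0.77·0.026 + 0.23·0.156 = 0.02002 + 0.03588 = 0.0559
P(D|B) = 0.61·0.187 + 0.39·0.066 = 0.11407 + 0.02574 = 0.13981
P(D|C) = 0.36·0.24 + 0.64·0.138 = 0.0864 + 0.08832 = 0.17472
By total probability over the outer partition,
P(D) = 0.26·0.0559 + 0.13·0.13981 + 0.61·0.17472
      = 0.014534 + 0.0181753 + 0.1065792 = 0.1392885

P(D) ≈ 0.1393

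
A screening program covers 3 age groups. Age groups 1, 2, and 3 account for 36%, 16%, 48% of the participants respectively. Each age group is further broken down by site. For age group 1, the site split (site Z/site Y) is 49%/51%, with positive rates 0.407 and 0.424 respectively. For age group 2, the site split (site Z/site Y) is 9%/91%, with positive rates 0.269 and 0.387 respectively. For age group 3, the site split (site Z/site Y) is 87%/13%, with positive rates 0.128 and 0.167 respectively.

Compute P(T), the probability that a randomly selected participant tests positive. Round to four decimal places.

P(T|1) = 0.49·0.407 + 0.51·0.424 = 0.19943 + 0.21624 = 0.41567
P(T|2) = 0.09·0.269 + 0.91·0.387 = 0.02421 + 0.35217 = 0.37638
P(T|3) = 0.87·0.128 + 0.13·0.167 = 0.11136 + 0.02171 = 0.13307
By total probability over the outer partition,
P(T) = 0.36·0.41567 + 0.16·0.37638 + 0.48·0.13307
      = 0.1496412 + 0.0602208 + 0.0638736 = 0.2737356

P(T) ≈ 0.2737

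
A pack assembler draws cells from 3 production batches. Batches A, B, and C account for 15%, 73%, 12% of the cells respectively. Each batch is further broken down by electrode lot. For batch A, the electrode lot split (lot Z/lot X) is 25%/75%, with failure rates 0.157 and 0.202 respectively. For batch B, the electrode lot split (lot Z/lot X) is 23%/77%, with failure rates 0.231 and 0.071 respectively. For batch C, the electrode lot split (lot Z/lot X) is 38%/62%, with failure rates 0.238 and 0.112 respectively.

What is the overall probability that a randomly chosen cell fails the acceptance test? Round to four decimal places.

P(F|A) = 0.25·0.157 + 0.75·0.202 = 0.03925 + 0.1515 = 0.19075
P(F|B) = 0.23·0.231 + 0.77·0.071 = 0.05313 + 0.05467 = 0.1078
P(F|C) = 0.38·0.238 + 0.62·0.112 = 0.09044 + 0.06944 = 0.15988
Then overall,
P(F) = 0.15·0.19075 + 0.73·0.1078 + 0.12·0.15988
      = 0.0286125 + 0.078694 + 0.0191856 = 0.1264921

0.1265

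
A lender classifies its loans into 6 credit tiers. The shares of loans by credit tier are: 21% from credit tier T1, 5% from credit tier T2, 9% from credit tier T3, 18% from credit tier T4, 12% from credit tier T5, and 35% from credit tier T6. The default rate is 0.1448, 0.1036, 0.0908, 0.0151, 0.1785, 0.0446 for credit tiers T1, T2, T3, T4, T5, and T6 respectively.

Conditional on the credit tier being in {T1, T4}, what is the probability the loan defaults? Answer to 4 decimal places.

Let S = {T1, T4}.
P(S) = 0.21 + 0.18 = 0.39.
P(D ∩ S) = 0.1448·0.21 + 0.0151·0.18 = 0.030408 + 0.002718 = 0.033126.
P(D | S) = 0.033126 / 0.39 = 0.084938…

0.0849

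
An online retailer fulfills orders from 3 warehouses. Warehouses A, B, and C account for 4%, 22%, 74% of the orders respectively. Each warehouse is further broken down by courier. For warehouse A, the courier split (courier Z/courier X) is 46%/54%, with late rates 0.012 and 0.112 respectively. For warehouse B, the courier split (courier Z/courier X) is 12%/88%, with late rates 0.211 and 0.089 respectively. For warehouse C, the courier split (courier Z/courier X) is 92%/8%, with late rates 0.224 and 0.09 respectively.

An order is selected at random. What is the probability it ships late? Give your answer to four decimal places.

0.1833

P(L|A) = 0.46·0.012 + 0.54·0.112 = 0.00552 + 0.06048 = 0.066
P(L|B) = 0.12·0.211 + 0.88·0.089 = 0.02532 + 0.07832 = 0.10364
P(L|C) = 0.92·0.224 + 0.08·0.09 = 0.20608 + 0.0072 = 0.21328
By total probability over the outer partition,
P(L) = 0.04·0.066 + 0.22·0.10364 + 0.74·0.21328
      = 0.00264 + 0.0228008 + 0.1578272 = 0.183268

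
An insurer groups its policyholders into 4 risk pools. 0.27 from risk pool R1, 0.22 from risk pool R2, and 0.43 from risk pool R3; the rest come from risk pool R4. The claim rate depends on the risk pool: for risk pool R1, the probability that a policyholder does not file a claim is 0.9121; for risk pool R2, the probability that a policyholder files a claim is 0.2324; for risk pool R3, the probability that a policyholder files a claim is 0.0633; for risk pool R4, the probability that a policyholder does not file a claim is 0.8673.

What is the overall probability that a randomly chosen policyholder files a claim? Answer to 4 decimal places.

0.1127

P(R4) = 1 − (0.27 + 0.22 + 0.43) = 0.08.
P(C|R1) = 1 − 0.9121 = 0.0879.
P(C|R4) = 1 − 0.8673 = 0.1327.
Using total probability over the partition,
P(C) = P(C|R1)·P(R1) + P(C|R2)·P(R2) + P(C|R3)·P(R3) + P(C|R4)·P(R4)
      = 0.0879·0.27 + 0.2324·0.22 + 0.0633·0.43 + 0.1327·0.08
      = 0.023733 + 0.051128 + 0.027219 + 0.010616 = 0.112696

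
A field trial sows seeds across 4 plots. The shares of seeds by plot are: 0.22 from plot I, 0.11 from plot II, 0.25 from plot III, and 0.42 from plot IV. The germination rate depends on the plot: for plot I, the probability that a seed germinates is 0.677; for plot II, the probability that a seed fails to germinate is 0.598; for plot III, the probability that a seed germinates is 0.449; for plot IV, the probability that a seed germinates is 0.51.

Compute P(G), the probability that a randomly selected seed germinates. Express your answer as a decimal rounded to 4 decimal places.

P(G|II) = 1 − 0.598 = 0.402.
P(G) = P(G|I)·P(I) + P(G|II)·P(II) + P(G|III)·P(III) + P(G|IV)·P(IV)
      = 0.677·0.22 + 0.402·0.11 + 0.449·0.25 + 0.51·0.42
      = 0.14894 + 0.04422 + 0.11225 + 0.2142 = 0.51961

P(G) ≈ 0.5196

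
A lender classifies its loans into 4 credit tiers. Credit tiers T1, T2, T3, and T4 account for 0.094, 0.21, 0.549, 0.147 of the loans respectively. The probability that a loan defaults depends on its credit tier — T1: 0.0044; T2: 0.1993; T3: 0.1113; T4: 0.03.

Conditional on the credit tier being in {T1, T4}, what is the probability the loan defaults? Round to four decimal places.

P(D|S) ≈ 0.0200

Let S = {T1, T4}.
P(S) = 0.094 + 0.147 = 0.241.
P(D ∩ S) = 0.0044·0.094 + 0.03·0.147 = 0.0004136 + 0.00441 = 0.0048236.
P(D | S) = 0.0048236 / 0.241 = 0.020015…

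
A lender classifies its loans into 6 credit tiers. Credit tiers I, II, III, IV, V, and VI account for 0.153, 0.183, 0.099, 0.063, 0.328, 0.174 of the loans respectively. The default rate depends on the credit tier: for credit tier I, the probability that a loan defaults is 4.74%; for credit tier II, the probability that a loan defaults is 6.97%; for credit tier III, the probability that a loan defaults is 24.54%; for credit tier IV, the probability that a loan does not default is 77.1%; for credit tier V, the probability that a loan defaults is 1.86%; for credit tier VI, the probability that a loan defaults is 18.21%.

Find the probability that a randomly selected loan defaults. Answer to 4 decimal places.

P(D|IV) = 1 − 0.771 = 0.229.
P(D) = P(D|I)·P(I) + P(D|II)·P(II) + P(D|III)·P(III) + P(D|IV)·P(IV) + P(D|V)·P(V) + P(D|VI)·P(VI)
      = 0.0474·0.153 + 0.0697·0.183 + 0.2454·0.099 + 0.229·0.063 + 0.0186·0.328 + 0.1821·0.174
      = 0.0072522 + 0.0127551 + 0.0242946 + 0.014427 + 0.0061008 + 0.0316854 = 0.0965151

P(D) ≈ 0.0965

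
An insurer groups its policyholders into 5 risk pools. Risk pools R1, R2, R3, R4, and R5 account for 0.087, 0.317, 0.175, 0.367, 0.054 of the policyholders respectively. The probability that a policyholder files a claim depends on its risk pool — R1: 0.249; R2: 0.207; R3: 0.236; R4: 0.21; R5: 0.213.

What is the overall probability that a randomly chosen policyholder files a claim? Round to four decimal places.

P(C) = P(C|R1)·P(R1) + P(C|R2)·P(R2) + P(C|R3)·P(R3) + P(C|R4)·P(R4) + P(C|R5)·P(R5)
      = 0.249·0.087 + 0.207·0.317 + 0.236·0.175 + 0.21·0.367 + 0.213·0.054
      = 0.021663 + 0.065619 + 0.0413 + 0.07707 + 0.011502 = 0.217154

P(C) ≈ 0.2172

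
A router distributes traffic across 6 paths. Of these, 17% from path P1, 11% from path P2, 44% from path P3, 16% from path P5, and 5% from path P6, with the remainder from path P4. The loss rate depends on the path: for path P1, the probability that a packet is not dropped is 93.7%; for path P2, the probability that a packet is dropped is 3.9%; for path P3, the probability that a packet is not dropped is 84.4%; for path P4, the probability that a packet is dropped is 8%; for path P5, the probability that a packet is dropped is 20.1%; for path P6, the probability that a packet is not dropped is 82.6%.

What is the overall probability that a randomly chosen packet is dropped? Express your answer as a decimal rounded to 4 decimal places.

P(P4) = 1 − (0.17 + 0.11 + 0.44 + 0.16 + 0.05) = 0.07.
P(L|P1) = 1 − 0.937 = 0.063.
P(L|P3) = 1 − 0.844 = 0.156.
P(L|P6) = 1 − 0.826 = 0.174.
By the law of total probability,
P(L) = P(L|P1)·P(P1) + P(L|P2)·P(P2) + P(L|P3)·P(P3) + P(L|P4)·P(P4) + P(L|P5)·P(P5) + P(L|P6)·P(P6)
      = 0.063·0.17 + 0.039·0.11 + 0.156·0.44 + 0.08·0.07 + 0.201·0.16 + 0.174·0.05
      = 0.01071 + 0.00429 + 0.06864 + 0.0056 + 0.03216 + 0.0087 = 0.1301

P(L) ≈ 0.1301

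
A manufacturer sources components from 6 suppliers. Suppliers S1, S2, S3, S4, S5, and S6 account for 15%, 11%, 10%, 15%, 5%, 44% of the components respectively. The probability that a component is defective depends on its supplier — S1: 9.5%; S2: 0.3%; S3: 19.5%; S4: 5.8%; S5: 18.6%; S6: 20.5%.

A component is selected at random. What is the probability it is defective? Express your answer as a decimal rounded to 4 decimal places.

P(D) ≈ 0.1423

P(D) = P(D|S1)·P(S1) + P(D|S2)·P(S2) + P(D|S3)·P(S3) + P(D|S4)·P(S4) + P(D|S5)·P(S5) + P(D|S6)·P(S6)
      = 0.095·0.15 + 0.003·0.11 + 0.195·0.1 + 0.058·0.15 + 0.186·0.05 + 0.205·0.44
      = 0.01425 + 0.00033 + 0.0195 + 0.0087 + 0.0093 + 0.0902 = 0.14228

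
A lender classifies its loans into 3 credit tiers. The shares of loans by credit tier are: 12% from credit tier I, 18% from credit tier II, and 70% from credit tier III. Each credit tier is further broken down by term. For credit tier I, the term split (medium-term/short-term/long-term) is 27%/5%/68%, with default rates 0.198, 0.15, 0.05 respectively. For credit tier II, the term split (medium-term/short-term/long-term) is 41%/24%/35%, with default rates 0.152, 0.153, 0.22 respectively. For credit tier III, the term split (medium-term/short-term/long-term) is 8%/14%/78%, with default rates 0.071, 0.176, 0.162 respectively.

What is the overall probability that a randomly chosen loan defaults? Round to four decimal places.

P(D|I) = 0.27·0.198 + 0.05·0.15 + 0.68·0.05 = 0.05346 + 0.0075 + 0.034 = 0.09496
P(D|II) = 0.41·0.152 + 0.24·0.153 + 0.35·0.22 = 0.06232 + 0.03672 + 0.077 = 0.17604
P(D|III) = 0.08·0.071 + 0.14·0.176 + 0.78·0.162 = 0.00568 + 0.02464 + 0.12636 = 0.15668
Then overall,
P(D) = 0.12·0.09496 + 0.18·0.17604 + 0.7·0.15668
      = 0.0113952 + 0.0316872 + 0.109676 = 0.1527584

0.1528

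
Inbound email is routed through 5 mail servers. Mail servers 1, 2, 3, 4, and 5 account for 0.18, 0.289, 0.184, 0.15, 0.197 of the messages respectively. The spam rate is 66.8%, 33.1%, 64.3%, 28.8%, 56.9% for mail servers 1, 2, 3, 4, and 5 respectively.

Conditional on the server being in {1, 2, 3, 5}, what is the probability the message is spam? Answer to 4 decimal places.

0.5251

Let J = {1, 2, 3, 5}.
P(J) = 0.18 + 0.289 + 0.184 + 0.197 = 0.85.
P(S ∩ J) = 0.668·0.18 + 0.331·0.289 + 0.643·0.184 + 0.569·0.197 = 0.12024 + 0.095659 + 0.118312 + 0.112093 = 0.446304.
P(S | J) = 0.446304 / 0.85 = 0.525064…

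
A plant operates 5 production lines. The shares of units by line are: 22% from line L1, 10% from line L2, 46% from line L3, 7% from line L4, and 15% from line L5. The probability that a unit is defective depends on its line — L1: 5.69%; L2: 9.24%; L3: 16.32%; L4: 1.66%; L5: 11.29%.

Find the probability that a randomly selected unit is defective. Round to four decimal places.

P(D) = P(D|L1)·P(L1) + P(D|L2)·P(L2) + P(D|L3)·P(L3) + P(D|L4)·P(L4) + P(D|L5)·P(L5)
      = 0.0569·0.22 + 0.0924·0.1 + 0.1632·0.46 + 0.0166·0.07 + 0.1129·0.15
      = 0.012518 + 0.00924 + 0.075072 + 0.001162 + 0.016935 = 0.114927

P(D) ≈ 0.1149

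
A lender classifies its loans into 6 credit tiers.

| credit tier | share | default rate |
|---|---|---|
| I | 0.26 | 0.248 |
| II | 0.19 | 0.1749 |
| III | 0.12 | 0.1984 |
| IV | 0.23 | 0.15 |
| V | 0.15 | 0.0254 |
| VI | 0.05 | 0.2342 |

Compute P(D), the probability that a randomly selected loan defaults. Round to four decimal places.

Using total probability over the partition,
P(D) = P(D|I)·P(I) + P(D|II)·P(II) + P(D|III)·P(III) + P(D|IV)·P(IV) + P(D|V)·P(V) + P(D|VI)·P(VI)
      = 0.248·0.26 + 0.1749·0.19 + 0.1984·0.12 + 0.15·0.23 + 0.0254·0.15 + 0.2342·0.05
      = 0.06448 + 0.033231 + 0.023808 + 0.0345 + 0.00381 + 0.01171 = 0.171539

0.1715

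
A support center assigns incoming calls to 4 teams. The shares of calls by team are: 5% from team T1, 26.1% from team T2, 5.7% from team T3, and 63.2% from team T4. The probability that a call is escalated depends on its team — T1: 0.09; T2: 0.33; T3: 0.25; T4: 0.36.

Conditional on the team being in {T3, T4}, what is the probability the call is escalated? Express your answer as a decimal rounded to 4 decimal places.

Let S = {T3, T4}.
P(S) = 0.057 + 0.632 = 0.689.
P(E ∩ S) = 0.25·0.057 + 0.36·0.632 = 0.01425 + 0.22752 = 0.24177.
P(E | S) = 0.24177 / 0.689 = 0.350900…

P(E|S) ≈ 0.3509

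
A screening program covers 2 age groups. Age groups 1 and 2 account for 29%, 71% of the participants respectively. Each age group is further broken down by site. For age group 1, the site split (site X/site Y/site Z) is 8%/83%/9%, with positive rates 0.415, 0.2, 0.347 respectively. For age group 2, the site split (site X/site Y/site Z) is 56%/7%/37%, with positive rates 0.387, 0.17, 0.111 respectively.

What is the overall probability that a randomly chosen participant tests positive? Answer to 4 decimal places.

0.2583

P(T|1) = 0.08·0.415 + 0.83·0.2 + 0.09·0.347 = 0.0332 + 0.166 + 0.03123 = 0.23043
P(T|2) = 0.56·0.387 + 0.07·0.17 + 0.37·0.111 = 0.21672 + 0.0119 + 0.04107 = 0.26969
By total probability over the outer partition,
P(T) = 0.29·0.23043 + 0.71·0.26969
      = 0.0668247 + 0.1914799 = 0.2583046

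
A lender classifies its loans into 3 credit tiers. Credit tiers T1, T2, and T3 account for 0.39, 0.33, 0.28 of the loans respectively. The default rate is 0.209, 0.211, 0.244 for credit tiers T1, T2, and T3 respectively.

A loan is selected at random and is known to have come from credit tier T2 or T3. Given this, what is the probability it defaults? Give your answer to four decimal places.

0.2261

Let S = {T2, T3}.
P(S) = 0.33 + 0.28 = 0.61.
P(D ∩ S) = 0.211·0.33 + 0.244·0.28 = 0.06963 + 0.06832 = 0.13795.
P(D | S) = 0.13795 / 0.61 = 0.226148…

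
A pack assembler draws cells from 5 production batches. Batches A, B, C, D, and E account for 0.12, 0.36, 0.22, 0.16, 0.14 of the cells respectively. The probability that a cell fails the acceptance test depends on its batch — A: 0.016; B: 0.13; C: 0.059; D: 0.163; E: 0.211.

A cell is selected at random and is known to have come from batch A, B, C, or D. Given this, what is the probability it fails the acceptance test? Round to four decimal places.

Let S = {A, B, C, D}.
P(S) = 0.12 + 0.36 + 0.22 + 0.16 = 0.86.
P(F ∩ S) = 0.016·0.12 + 0.13·0.36 + 0.059·0.22 + 0.163·0.16 = 0.00192 + 0.0468 + 0.01298 + 0.02608 = 0.08778.
P(F | S) = 0.08778 / 0.86 = 0.102070…

0.1021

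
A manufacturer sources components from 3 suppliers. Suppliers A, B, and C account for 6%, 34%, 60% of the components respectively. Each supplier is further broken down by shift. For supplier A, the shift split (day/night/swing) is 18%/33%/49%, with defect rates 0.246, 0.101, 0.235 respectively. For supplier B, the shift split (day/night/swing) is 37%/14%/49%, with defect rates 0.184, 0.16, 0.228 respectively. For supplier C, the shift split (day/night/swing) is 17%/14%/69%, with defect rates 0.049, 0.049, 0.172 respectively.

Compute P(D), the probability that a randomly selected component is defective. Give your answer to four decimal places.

P(D|A) = 0.18·0.246 + 0.33·0.101 + 0.49·0.235 = 0.04428 + 0.03333 + 0.11515 = 0.19276
P(D|B) = 0.37·0.184 + 0.14·0.16 + 0.49·0.228 = 0.06808 + 0.0224 + 0.11172 = 0.2022
P(D|C) = 0.17·0.049 + 0.14·0.049 + 0.69·0.172 = 0.00833 + 0.00686 + 0.11868 = 0.13387
By total probability over the outer partition,
P(D) = 0.06·0.19276 + 0.34·0.2022 + 0.6·0.13387
      = 0.0115656 + 0.068748 + 0.080322 = 0.1606356

P(D) ≈ 0.1606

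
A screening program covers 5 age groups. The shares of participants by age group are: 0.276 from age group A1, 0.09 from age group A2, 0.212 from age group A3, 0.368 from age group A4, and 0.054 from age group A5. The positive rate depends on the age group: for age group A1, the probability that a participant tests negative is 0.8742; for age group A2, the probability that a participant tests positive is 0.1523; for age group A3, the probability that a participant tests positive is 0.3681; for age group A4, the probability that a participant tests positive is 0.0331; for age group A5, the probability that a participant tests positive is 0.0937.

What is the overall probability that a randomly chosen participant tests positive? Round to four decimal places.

P(T|A1) = 1 − 0.8742 = 0.1258.
P(T) = P(T|A1)·P(A1) + P(T|A2)·P(A2) + P(T|A3)·P(A3) + P(T|A4)·P(A4) + P(T|A5)·P(A5)
      = 0.1258·0.276 + 0.1523·0.09 + 0.3681·0.212 + 0.0331·0.368 + 0.0937·0.054
      = 0.0347208 + 0.013707 + 0.0780372 + 0.0121808 + 0.0050598 = 0.1437056

P(T) ≈ 0.1437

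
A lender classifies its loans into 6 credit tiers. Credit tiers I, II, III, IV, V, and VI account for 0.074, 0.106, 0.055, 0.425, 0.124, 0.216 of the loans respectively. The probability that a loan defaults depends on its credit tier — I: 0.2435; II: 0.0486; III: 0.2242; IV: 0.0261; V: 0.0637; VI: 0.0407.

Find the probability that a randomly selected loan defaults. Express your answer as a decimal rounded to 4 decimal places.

0.0633

By the law of total probability,
P(D) = P(D|I)·P(I) + P(D|II)·P(II) + P(D|III)·P(III) + P(D|IV)·P(IV) + P(D|V)·P(V) + P(D|VI)·P(VI)
      = 0.2435·0.074 + 0.0486·0.106 + 0.2242·0.055 + 0.0261·0.425 + 0.0637·0.124 + 0.0407·0.216
      = 0.018019 + 0.0051516 + 0.012331 + 0.0110925 + 0.0078988 + 0.0087912 = 0.0632841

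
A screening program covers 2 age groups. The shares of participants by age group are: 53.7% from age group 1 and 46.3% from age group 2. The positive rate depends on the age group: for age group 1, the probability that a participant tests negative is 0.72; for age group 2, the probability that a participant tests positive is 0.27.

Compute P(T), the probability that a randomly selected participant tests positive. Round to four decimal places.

P(T) ≈ 0.2754

P(T|1) = 1 − 0.72 = 0.28.
Summing over the partition,
P(T) = P(T|1)·P(1) + P(T|2)·P(2)
      = 0.28·0.537 + 0.27·0.463
      = 0.15036 + 0.12501 = 0.27537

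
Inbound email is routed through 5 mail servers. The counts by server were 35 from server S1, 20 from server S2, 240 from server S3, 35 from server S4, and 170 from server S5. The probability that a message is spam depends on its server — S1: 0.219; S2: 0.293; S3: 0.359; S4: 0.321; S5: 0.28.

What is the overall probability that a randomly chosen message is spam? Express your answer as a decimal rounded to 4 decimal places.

P(S) ≈ 0.3170

Total: 35 + 20 + 240 + 35 + 170 = 500.
P(S1) = 35/500 = 0.07. P(S2) = 20/500 = 0.04. P(S3) = 240/500 = 0.48. P(S4) = 35/500 = 0.07. P(S5) = 170/500 = 0.34.
Using total probability over the partition,
P(S) = P(S|S1)·P(S1) + P(S|S2)·P(S2) + P(S|S3)·P(S3) + P(S|S4)·P(S4) + P(S|S5)·P(S5)
      = 0.219·0.07 + 0.293·0.04 + 0.359·0.48 + 0.321·0.07 + 0.28·0.34
      = 0.01533 + 0.01172 + 0.17232 + 0.02247 + 0.0952 = 0.31704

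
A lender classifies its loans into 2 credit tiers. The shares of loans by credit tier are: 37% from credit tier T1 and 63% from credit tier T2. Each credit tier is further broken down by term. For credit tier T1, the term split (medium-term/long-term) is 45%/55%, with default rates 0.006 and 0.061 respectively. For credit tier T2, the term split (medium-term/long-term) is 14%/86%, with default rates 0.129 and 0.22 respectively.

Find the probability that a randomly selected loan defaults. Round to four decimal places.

0.1440

P(D|T1) = 0.45·0.006 + 0.55·0.061 = 0.0027 + 0.03355 = 0.03625
P(D|T2) = 0.14·0.129 + 0.86·0.22 = 0.01806 + 0.1892 = 0.20726
Then overall,
P(D) = 0.37·0.03625 + 0.63·0.20726
      = 0.0134125 + 0.1305738 = 0.1439863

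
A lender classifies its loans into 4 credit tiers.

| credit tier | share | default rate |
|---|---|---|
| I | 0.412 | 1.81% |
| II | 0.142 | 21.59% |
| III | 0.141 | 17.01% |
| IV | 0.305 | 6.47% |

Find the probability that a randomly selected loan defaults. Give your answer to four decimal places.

0.0818

Summing over the partition,
P(D) = P(D|I)·P(I) + P(D|II)·P(II) + P(D|III)·P(III) + P(D|IV)·P(IV)
      = 0.0181·0.412 + 0.2159·0.142 + 0.1701·0.141 + 0.0647·0.305
      = 0.0074572 + 0.0306578 + 0.0239841 + 0.0197335 = 0.0818326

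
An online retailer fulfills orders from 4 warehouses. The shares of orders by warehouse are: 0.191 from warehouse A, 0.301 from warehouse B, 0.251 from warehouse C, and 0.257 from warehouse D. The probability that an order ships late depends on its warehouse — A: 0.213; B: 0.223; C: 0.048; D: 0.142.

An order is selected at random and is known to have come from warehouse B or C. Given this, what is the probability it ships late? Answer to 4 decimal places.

Let S = {B, C}.
P(S) = 0.301 + 0.251 = 0.552.
P(L ∩ S) = 0.223·0.301 + 0.048·0.251 = 0.067123 + 0.012048 = 0.079171.
P(L | S) = 0.079171 / 0.552 = 0.143426…

P(L|S) ≈ 0.1434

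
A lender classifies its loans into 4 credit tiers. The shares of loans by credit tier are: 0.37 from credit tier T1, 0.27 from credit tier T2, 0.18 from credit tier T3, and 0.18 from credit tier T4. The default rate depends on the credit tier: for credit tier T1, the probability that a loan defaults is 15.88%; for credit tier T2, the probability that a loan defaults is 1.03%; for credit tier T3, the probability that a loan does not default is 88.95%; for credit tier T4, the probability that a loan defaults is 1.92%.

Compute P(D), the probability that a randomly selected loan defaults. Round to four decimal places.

P(D) ≈ 0.0849

P(D|T3) = 1 − 0.8895 = 0.1105.
P(D) = P(D|T1)·P(T1) + P(D|T2)·P(T2) + P(D|T3)·P(T3) + P(D|T4)·P(T4)
      = 0.1588·0.37 + 0.0103·0.27 + 0.1105·0.18 + 0.0192·0.18
      = 0.058756 + 0.002781 + 0.01989 + 0.003456 = 0.084883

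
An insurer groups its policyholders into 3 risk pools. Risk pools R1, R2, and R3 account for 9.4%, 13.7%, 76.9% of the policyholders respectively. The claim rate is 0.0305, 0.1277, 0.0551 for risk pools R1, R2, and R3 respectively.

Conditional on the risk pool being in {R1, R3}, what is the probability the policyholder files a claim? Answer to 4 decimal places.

0.0524

Let S = {R1, R3}.
P(S) = 0.094 + 0.769 = 0.863.
P(C ∩ S) = 0.0305·0.094 + 0.0551·0.769 = 0.002867 + 0.0423719 = 0.0452389.
P(C | S) = 0.0452389 / 0.863 = 0.052421…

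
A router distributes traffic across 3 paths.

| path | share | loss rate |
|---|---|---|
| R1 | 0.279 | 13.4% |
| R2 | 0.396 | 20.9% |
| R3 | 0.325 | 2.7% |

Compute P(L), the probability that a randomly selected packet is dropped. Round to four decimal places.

Summing over the partition,
P(L) = P(L|R1)·P(R1) + P(L|R2)·P(R2) + P(L|R3)·P(R3)
      = 0.134·0.279 + 0.209·0.396 + 0.027·0.325
      = 0.037386 + 0.082764 + 0.008775 = 0.128925

0.1289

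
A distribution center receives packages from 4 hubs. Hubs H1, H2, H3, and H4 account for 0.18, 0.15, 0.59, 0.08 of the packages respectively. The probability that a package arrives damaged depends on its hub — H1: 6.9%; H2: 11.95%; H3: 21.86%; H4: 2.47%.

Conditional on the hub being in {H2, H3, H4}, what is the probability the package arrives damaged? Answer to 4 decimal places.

P(D|S) ≈ 0.1816

Let S = {H2, H3, H4}.
P(S) = 0.15 + 0.59 + 0.08 = 0.82.
P(D ∩ S) = 0.1195·0.15 + 0.2186·0.59 + 0.0247·0.08 = 0.017925 + 0.128974 + 0.001976 = 0.148875.
P(D | S) = 0.148875 / 0.82 = 0.181555…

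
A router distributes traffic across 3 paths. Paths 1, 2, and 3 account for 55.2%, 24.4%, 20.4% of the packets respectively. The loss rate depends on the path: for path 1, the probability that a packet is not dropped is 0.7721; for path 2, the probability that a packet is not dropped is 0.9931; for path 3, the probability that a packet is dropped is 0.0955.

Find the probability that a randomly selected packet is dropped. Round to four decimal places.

P(L) ≈ 0.1470

P(L|1) = 1 − 0.7721 = 0.2279.
P(L|2) = 1 − 0.9931 = 0.0069.
Using total probability over the partition,
P(L) = P(L|1)·P(1) + P(L|2)·P(2) + P(L|3)·P(3)
      = 0.2279·0.552 + 0.0069·0.244 + 0.0955·0.204
      = 0.1258008 + 0.0016836 + 0.019482 = 0.1469664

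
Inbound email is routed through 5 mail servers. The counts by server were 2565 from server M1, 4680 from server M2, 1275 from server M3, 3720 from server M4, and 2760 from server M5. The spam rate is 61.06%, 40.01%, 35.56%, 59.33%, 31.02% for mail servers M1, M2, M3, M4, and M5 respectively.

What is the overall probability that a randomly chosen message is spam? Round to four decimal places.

Total: 2565 + 4680 + 1275 + 3720 + 2760 = 15000.
P(M1) = 2565/15000 = 0.171. P(M2) = 4680/15000 = 0.312. P(M3) = 1275/15000 = 0.085. P(M4) = 3720/15000 = 0.248. P(M5) = 2760/15000 = 0.184.
P(S) = P(S|M1)·P(M1) + P(S|M2)·P(M2) + P(S|M3)·P(M3) + P(S|M4)·P(M4) + P(S|M5)·P(M5)
      = 0.6106·0.171 + 0.4001·0.312 + 0.3556·0.085 + 0.5933·0.248 + 0.3102·0.184
      = 0.1044126 + 0.1248312 + 0.030226 + 0.1471384 + 0.0570768 = 0.463685

0.4637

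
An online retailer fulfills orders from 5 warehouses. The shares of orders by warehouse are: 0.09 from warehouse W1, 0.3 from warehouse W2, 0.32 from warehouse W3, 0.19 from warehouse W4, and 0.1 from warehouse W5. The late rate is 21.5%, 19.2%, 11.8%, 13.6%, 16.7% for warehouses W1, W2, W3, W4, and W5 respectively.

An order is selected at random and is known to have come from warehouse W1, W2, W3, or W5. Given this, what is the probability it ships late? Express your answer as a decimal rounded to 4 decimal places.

P(L|S) ≈ 0.1622

Let S = {W1, W2, W3, W5}.
P(S) = 0.09 + 0.3 + 0.32 + 0.1 = 0.81.
P(L ∩ S) = 0.215·0.09 + 0.192·0.3 + 0.118·0.32 + 0.167·0.1 = 0.01935 + 0.0576 + 0.03776 + 0.0167 = 0.13141.
P(L | S) = 0.13141 / 0.81 = 0.162235…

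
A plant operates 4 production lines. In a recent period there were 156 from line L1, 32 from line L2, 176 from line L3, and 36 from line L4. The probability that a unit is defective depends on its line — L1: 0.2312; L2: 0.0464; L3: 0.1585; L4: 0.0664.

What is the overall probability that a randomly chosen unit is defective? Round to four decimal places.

P(D) ≈ 0.1696

Total: 156 + 32 + 176 + 36 = 400.
P(L1) = 156/400 = 0.39. P(L2) = 32/400 = 0.08. P(L3) = 176/400 = 0.44. P(L4) = 36/400 = 0.09.
By the law of total probability,
P(D) = P(D|L1)·P(L1) + P(D|L2)·P(L2) + P(D|L3)·P(L3) + P(D|L4)·P(L4)
      = 0.2312·0.39 + 0.0464·0.08 + 0.1585·0.44 + 0.0664·0.09
      = 0.090168 + 0.003712 + 0.06974 + 0.005976 = 0.169596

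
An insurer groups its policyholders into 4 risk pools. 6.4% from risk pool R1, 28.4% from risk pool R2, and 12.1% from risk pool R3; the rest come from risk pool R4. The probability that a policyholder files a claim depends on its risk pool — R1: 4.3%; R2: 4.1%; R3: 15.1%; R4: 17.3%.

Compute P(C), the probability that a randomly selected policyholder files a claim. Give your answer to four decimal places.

P(R4) = 1 − (0.064 + 0.284 + 0.121) = 0.531.
By the law of total probability,
P(C) = P(C|R1)·P(R1) + P(C|R2)·P(R2) + P(C|R3)·P(R3) + P(C|R4)·P(R4)
      = 0.043·0.064 + 0.041·0.284 + 0.151·0.121 + 0.173·0.531
      = 0.002752 + 0.011644 + 0.018271 + 0.091863 = 0.12453

0.1245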